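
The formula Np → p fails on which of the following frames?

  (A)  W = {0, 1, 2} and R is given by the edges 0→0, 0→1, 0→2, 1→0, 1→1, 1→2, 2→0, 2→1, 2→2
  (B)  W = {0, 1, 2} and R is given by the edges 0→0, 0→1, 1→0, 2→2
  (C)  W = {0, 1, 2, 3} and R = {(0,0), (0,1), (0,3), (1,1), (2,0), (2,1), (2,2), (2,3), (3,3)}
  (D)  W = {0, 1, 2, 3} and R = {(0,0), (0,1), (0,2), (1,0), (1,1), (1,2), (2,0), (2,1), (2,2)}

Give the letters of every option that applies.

B, D

The schema Np → p is axiom T; it is valid on a frame iff R is reflexive.
(A) R is reflexive (each world relates to itself), so the schema is valid here.
(B) R is not reflexive (not 1 R 1), so the schema fails here.
(C) R is reflexive (each world relates to itself), so the schema is valid here.
(D) R is not reflexive (not 3 R 3), so the schema fails here.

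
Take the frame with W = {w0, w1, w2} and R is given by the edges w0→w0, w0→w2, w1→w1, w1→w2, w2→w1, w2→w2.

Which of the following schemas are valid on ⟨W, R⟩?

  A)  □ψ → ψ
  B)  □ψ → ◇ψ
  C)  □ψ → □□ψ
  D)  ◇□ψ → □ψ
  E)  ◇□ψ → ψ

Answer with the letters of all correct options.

A, B

R is reflexive: each world relates to itself.
R is not symmetric: w0 R w2 but not w2 R w0.
R is not transitive: w0 R w2 and w2 R w1 but not w0 R w1.
R is not euclidean: w0 R w2 and w0 R w0 but not w2 R w0.
R is serial: every world has an R-successor.
(A) axiom T: valid iff R is reflexive. R is reflexive — valid.
(B) □ψ → ◇ψ (axiom D) characterises the serial frames. R is serial — valid.
(C) □ψ → □□ψ (axiom 4) characterises the transitive frames. R is not transitive — not valid.
(D) ◇□ψ → □ψ (the dual of axiom 5) characterises the euclidean frames. R is not euclidean — not valid.
(E) ◇□ψ → ψ is the dual of axiom B, which corresponds to symmetry. R is not symmetric — not valid.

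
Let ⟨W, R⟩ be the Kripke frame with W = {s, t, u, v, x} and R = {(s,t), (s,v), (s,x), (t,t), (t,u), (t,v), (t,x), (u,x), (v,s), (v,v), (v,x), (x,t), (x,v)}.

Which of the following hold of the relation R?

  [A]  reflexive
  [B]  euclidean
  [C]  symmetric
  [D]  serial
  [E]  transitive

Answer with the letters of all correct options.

(A) not reflexive: not s R s.
(B) not euclidean: s R v and s R t but not v R t.
(C) not symmetric: s R t but not t R s.
(D) serial: every world has an R-successor.
(E) not transitive: s R t and t R u but not s R u.

D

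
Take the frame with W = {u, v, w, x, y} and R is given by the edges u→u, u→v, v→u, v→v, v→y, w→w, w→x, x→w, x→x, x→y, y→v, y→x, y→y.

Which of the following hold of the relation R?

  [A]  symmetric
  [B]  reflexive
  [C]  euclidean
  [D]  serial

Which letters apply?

(A) symmetric: every R-edge is matched by its reverse.
(B) reflexive: each world relates to itself.
(C) not euclidean: v R u and v R y but not u R y.
(D) serial: every world has an R-successor.

A, B, D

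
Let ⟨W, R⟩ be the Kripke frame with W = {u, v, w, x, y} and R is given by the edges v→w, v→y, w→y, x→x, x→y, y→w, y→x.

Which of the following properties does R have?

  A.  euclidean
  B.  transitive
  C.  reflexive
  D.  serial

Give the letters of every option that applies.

none

(A) not euclidean: y R w and y R x but not w R x.
(B) not transitive: v R y and y R x but not v R x.
(C) not reflexive: not u R u.
(D) not serial: u has no R-successor.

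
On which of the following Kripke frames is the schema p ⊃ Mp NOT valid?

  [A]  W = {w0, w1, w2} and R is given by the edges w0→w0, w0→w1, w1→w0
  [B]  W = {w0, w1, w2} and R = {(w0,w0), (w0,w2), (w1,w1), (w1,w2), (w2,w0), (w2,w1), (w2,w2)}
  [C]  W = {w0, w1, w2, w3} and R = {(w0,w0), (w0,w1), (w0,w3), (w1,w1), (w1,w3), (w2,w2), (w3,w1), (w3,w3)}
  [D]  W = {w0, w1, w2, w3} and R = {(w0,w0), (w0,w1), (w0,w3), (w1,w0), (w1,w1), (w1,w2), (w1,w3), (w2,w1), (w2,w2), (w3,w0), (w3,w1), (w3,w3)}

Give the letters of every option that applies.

A

The schema p ⊃ Mp is the dual of axiom T; it is valid on a frame iff R is reflexive.
(A) R is not reflexive (not w1 R w1), so the schema fails here.
(B) R is reflexive (each world relates to itself), so the schema is valid here.
(C) R is reflexive (each world relates to itself), so the schema is valid here.
(D) R is reflexive (each world relates to itself), so the schema is valid here.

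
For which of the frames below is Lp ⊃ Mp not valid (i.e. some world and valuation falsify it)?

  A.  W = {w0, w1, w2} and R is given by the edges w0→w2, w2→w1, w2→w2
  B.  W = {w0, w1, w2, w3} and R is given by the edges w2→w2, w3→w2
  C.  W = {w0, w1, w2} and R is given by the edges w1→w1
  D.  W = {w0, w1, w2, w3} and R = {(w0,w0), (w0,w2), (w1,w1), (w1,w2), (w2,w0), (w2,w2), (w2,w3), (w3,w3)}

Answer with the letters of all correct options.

The schema Lp ⊃ Mp is axiom D; it is valid on a frame iff R is serial.
(A) R is not serial (w1 has no R-successor), so the schema fails here.
(B) R is not serial (w0 has no R-successor), so the schema fails here.
(C) R is not serial (w0 has no R-successor), so the schema fails here.
(D) R is serial (every world has an R-successor), so the schema is valid here.

A, B, C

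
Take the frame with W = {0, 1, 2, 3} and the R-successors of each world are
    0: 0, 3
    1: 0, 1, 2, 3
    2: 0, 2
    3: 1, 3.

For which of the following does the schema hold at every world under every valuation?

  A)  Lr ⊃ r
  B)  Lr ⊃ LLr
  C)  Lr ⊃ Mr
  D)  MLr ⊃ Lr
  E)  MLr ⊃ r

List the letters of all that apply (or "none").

A, C

R is reflexive: each world relates to itself.
R is not symmetric: 0 R 3 but not 3 R 0.
R is not transitive: 0 R 3 and 3 R 1 but not 0 R 1.
R is not euclidean: 0 R 3 and 0 R 0 but not 3 R 0.
R is serial: every world has an R-successor.
(A) Lr ⊃ r is axiom T, which corresponds to reflexivity. R is reflexive — valid.
(B) Lr ⊃ LLr (axiom 4) characterises the transitive frames. R is not transitive — not valid.
(C) Lr ⊃ Mr (axiom D) characterises the serial frames. R is serial — valid.
(D) the dual of axiom 5: valid iff R is euclidean. R is not euclidean — not valid.
(E) MLr ⊃ r (the dual of axiom B) characterises the symmetric frames. R is not symmetric — not valid.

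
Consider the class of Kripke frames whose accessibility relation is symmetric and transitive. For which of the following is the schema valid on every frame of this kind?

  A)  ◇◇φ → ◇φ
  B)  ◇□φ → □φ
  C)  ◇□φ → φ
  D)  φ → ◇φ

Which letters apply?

A, B, C

A symmetric transitive relation is euclidean (uRv and uRw give vRu by symmetry, then vRw by transitivity).
(A) ◇◇φ → ◇φ (the dual of axiom 4) characterises the transitive frames. Every such R is transitive — valid.
(B) ◇□φ → □φ is the dual of axiom 5, which corresponds to the euclidean property. Every such R is euclidean — valid.
(C) ◇□φ → φ is the dual of axiom B, which corresponds to symmetry. Every such R is symmetric — valid.
(D) φ → ◇φ is the dual of axiom T, which corresponds to reflexivity. Such an R need not be reflexive — not valid.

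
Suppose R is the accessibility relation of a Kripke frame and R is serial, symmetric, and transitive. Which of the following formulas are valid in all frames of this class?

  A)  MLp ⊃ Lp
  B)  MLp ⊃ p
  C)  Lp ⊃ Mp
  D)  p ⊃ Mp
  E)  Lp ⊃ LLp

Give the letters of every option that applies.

A serial symmetric transitive relation is reflexive (take any v with uRv; symmetry gives vRu and transitivity gives uRu), hence an equivalence relation.
(A) MLp ⊃ Lp (the dual of axiom 5) characterises the euclidean frames. Every such R is euclidean — valid.
(B) MLp ⊃ p is the dual of axiom B, which corresponds to symmetry. Every such R is symmetric — valid.
(C) Lp ⊃ Mp is axiom D; it is valid on a frame exactly when R is serial. Every such R is serial, so valid.
(D) p ⊃ Mp is the dual of axiom T, which corresponds to reflexivity. Every such R is reflexive — valid.
(E) Lp ⊃ LLp is axiom 4; it is valid on a frame exactly when R is transitive. Every such R is transitive, so valid.

A, B, C, D, E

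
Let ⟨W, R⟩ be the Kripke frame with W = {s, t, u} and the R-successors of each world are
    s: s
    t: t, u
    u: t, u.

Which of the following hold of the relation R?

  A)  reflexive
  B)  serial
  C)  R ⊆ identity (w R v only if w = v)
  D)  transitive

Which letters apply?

(A) reflexive: each world relates to itself.
(B) serial: every world has an R-successor.
(C) not ⊆ identity: t R u with t ≠ u.
(D) transitive: R is closed under composition.

A, B, D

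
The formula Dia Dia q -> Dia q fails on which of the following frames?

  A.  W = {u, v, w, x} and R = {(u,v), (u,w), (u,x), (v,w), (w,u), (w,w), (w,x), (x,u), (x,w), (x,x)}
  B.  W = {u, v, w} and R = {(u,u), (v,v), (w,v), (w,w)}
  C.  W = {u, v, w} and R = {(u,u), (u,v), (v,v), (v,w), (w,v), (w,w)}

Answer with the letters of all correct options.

A, C

The schema Dia Dia q -> Dia q is the dual of axiom 4; it is valid on a frame iff R is transitive.
(A) R is not transitive (u R w and w R u but not u R u), so the schema fails here.
(B) R is transitive (R is closed under composition), so the schema is valid here.
(C) R is not transitive (u R v and v R w but not u R w), so the schema fails here.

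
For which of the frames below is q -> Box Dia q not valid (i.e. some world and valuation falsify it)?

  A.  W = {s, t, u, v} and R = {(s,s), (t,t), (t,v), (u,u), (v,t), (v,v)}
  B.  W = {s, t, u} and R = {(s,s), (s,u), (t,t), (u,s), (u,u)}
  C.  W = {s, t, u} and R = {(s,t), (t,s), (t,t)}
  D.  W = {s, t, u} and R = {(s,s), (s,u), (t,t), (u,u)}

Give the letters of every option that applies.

D

The schema q -> Box Dia q is axiom B; it is valid on a frame iff R is symmetric.
(A) R is symmetric (every R-edge is matched by its reverse), so the schema is valid here.
(B) R is symmetric (every R-edge is matched by its reverse), so the schema is valid here.
(C) R is symmetric (every R-edge is matched by its reverse), so the schema is valid here.
(D) R is not symmetric (s R u but not u R s), so the schema fails here.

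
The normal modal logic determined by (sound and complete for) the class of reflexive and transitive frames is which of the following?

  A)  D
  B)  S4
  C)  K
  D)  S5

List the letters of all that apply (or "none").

B

(A) D is determined by the class of serial frames.
(B) S4 is determined by exactly this class.
(C) K is determined by the class of arbitrary frames.
(D) S5 is determined by the class of reflexive, symmetric, and transitive frames.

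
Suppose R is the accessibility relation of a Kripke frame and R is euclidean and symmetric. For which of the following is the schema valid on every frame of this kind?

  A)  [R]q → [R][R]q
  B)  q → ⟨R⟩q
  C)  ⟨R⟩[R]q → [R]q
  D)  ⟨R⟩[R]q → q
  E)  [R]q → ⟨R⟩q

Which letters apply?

A, C, D

A symmetric euclidean relation is transitive (uRv and vRw give vRu by symmetry, then uRw by the euclidean condition, applied at v).
(A) [R]q → [R][R]q (axiom 4) characterises the transitive frames. Every such R is transitive — valid.
(B) q → ⟨R⟩q is the dual of axiom T, which corresponds to reflexivity. Such an R need not be reflexive — not valid.
(C) ⟨R⟩[R]q → [R]q is the dual of axiom 5; it is valid on a frame exactly when R is euclidean. Every such R is euclidean, so valid.
(D) the dual of axiom B: valid iff R is symmetric. Every such R is symmetric — valid.
(E) [R]q → ⟨R⟩q is axiom D, which corresponds to seriality. Such an R need not be serial — not valid.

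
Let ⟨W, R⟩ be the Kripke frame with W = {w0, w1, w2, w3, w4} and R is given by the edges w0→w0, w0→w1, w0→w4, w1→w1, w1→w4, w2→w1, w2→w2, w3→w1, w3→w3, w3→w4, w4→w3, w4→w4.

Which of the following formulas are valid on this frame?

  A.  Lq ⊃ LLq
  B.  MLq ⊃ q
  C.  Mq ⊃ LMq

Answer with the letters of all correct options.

R is not symmetric: w0 R w1 but not w1 R w0.
R is not transitive: w0 R w4 and w4 R w3 but not w0 R w3.
R is not euclidean: w0 R w1 and w0 R w0 but not w1 R w0.
(A) Lq ⊃ LLq is axiom 4; it is valid on a frame exactly when R is transitive. R is not transitive, so not valid.
(B) MLq ⊃ q is the dual of axiom B; it is valid on a frame exactly when R is symmetric. R is not symmetric, so not valid.
(C) axiom 5: valid iff R is euclidean. R is not euclidean — not valid.

none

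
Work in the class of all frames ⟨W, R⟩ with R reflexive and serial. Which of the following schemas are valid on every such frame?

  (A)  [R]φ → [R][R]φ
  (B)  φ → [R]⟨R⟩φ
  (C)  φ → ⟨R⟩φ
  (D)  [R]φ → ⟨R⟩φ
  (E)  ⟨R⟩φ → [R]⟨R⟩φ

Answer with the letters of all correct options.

(A) [R]φ → [R][R]φ is axiom 4, which corresponds to transitivity. Such an R need not be transitive — not valid.
(B) axiom B: valid iff R is symmetric. Such an R need not be symmetric — not valid.
(C) φ → ⟨R⟩φ is the dual of axiom T, which corresponds to reflexivity. Every such R is reflexive — valid.
(D) [R]φ → ⟨R⟩φ is axiom D, which corresponds to seriality. Every such R is serial — valid.
(E) ⟨R⟩φ → [R]⟨R⟩φ (axiom 5) characterises the euclidean frames. Such an R need not be euclidean — not valid.

C, D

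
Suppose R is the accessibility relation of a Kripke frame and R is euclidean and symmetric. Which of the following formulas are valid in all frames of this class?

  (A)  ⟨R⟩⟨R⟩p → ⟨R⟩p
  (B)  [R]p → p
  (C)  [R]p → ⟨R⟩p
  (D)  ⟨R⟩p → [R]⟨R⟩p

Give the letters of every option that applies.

A, D

A symmetric euclidean relation is transitive (uRv and vRw give vRu by symmetry, then uRw by the euclidean condition, applied at v).
(A) the dual of axiom 4: valid iff R is transitive. Every such R is transitive — valid.
(B) axiom T: valid iff R is reflexive. Such an R need not be reflexive — not valid.
(C) axiom D: valid iff R is serial. Such an R need not be serial — not valid.
(D) ⟨R⟩p → [R]⟨R⟩p (axiom 5) characterises the euclidean frames. Every such R is euclidean — valid.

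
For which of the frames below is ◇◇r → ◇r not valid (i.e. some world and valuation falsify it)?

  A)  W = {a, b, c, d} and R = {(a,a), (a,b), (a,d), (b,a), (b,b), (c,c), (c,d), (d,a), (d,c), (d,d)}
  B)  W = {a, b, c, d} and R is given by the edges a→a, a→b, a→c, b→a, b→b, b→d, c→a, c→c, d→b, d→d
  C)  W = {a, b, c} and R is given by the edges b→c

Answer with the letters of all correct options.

A, B

The schema ◇◇r → ◇r is the dual of axiom 4; it is valid on a frame iff R is transitive.
(A) R is not transitive (a R d and d R c but not a R c), so the schema fails here.
(B) R is not transitive (a R b and b R d but not a R d), so the schema fails here.
(C) R is transitive (R is closed under composition), so the schema is valid here.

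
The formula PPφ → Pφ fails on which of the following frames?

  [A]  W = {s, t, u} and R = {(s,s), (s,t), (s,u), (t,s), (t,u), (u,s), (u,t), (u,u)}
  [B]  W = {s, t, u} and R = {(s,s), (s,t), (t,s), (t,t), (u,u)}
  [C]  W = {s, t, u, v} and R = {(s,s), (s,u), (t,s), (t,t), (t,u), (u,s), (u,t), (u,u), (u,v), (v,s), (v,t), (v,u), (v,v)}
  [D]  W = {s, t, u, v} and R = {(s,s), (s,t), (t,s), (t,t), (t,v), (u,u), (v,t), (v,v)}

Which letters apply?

A, C, D

The schema PPφ → Pφ is the dual of axiom 4; it is valid on a frame iff R is transitive.
(A) R is not transitive (t R s and s R t but not t R t), so the schema fails here.
(B) R is transitive (R is closed under composition), so the schema is valid here.
(C) R is not transitive (s R u and u R t but not s R t), so the schema fails here.
(D) R is not transitive (s R t and t R v but not s R v), so the schema fails here.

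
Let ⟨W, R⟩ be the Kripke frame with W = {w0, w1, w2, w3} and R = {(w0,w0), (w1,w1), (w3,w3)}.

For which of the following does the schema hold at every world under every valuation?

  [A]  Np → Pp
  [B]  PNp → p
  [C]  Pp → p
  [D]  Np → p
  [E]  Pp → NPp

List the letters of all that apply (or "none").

R is not reflexive: not w2 R w2.
R is symmetric: every R-edge is matched by its reverse.
R is euclidean: any two R-successors of the same world are R-related.
R is not serial: w2 has no R-successor.
R is a subset of the identity: every R-edge is a self-loop.
(A) Np → Pp (axiom D) characterises the serial frames. R is not serial — not valid.
(B) the dual of axiom B: valid iff R is symmetric. R is symmetric — valid.
(C) Pp → p is the converse of T; it holds exactly when R ⊆ identity. Here R ⊆ identity — valid.
(D) axiom T: valid iff R is reflexive. R is not reflexive — not valid.
(E) Pp → NPp (axiom 5) characterises the euclidean frames. R is euclidean — valid.

B, C, E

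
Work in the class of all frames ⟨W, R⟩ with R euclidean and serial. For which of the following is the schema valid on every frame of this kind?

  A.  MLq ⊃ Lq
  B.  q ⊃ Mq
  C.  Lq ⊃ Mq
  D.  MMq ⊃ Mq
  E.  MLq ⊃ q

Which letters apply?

A, C

(A) the dual of axiom 5: valid iff R is euclidean. Every such R is euclidean — valid.
(B) the dual of axiom T: valid iff R is reflexive. Such an R need not be reflexive — not valid.
(C) Lq ⊃ Mq is axiom D, which corresponds to seriality. Every such R is serial — valid.
(D) MMq ⊃ Mq is the dual of axiom 4; it is valid on a frame exactly when R is transitive. Such an R need not be transitive, so not valid.
(E) MLq ⊃ q (the dual of axiom B) characterises the symmetric frames. Such an R need not be symmetric — not valid.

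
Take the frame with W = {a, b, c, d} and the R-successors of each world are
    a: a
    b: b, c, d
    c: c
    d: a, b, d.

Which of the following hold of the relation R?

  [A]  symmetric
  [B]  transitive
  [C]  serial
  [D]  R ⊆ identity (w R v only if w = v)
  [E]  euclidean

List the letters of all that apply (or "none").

C

(A) not symmetric: b R c but not c R b.
(B) not transitive: b R d and d R a but not b R a.
(C) serial: every world has an R-successor.
(D) not ⊆ identity: b R c with b ≠ c.
(E) not euclidean: b R c and b R b but not c R b.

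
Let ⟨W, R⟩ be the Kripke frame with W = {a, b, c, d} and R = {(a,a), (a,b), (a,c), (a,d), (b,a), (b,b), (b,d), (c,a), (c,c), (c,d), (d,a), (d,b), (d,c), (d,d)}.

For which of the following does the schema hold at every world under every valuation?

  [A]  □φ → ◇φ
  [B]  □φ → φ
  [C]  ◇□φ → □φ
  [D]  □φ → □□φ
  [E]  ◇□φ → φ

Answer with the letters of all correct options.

A, B, E

R is reflexive: each world relates to itself.
R is symmetric: every R-edge is matched by its reverse.
R is not transitive: b R a and a R c but not b R c.
R is not euclidean: a R b and a R c but not b R c.
R is serial: every world has an R-successor.
(A) □φ → ◇φ is axiom D; it is valid on a frame exactly when R is serial. R is serial, so valid.
(B) □φ → φ is axiom T; it is valid on a frame exactly when R is reflexive. R is reflexive, so valid.
(C) ◇□φ → □φ (the dual of axiom 5) characterises the euclidean frames. R is not euclidean — not valid.
(D) □φ → □□φ is axiom 4, which corresponds to transitivity. R is not transitive — not valid.
(E) ◇□φ → φ is the dual of axiom B, which corresponds to symmetry. R is symmetric — valid.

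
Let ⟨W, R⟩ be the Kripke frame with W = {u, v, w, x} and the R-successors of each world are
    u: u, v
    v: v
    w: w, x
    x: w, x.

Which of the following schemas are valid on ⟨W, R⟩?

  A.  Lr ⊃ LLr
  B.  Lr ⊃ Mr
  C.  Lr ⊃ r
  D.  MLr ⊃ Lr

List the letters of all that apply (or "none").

R is reflexive: each world relates to itself.
R is transitive: R is closed under composition.
R is not euclidean: u R v and u R u but not v R u.
R is serial: every world has an R-successor.
(A) Lr ⊃ LLr is axiom 4, which corresponds to transitivity. R is transitive — valid.
(B) Lr ⊃ Mr is axiom D; it is valid on a frame exactly when R is serial. R is serial, so valid.
(C) axiom T: valid iff R is reflexive. R is reflexive — valid.
(D) MLr ⊃ Lr (the dual of axiom 5) characterises the euclidean frames. R is not euclidean — not valid.

A, B, C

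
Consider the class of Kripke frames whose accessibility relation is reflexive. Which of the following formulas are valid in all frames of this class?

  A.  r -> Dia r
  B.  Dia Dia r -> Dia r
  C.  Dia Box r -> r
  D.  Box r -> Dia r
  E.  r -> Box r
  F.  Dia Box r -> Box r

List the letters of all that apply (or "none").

A, D

A reflexive relation is serial.
(A) r -> Dia r is the dual of axiom T; it is valid on a frame exactly when R is reflexive. Every such R is reflexive, so valid.
(B) Dia Dia r -> Dia r (the dual of axiom 4) characterises the transitive frames. Such an R need not be transitive — not valid.
(C) Dia Box r -> r (the dual of axiom B) characterises the symmetric frames. Such an R need not be symmetric — not valid.
(D) Box r -> Dia r is axiom D, which corresponds to seriality. Every such R is serial — valid.
(E) r -> Box r is valid only on frames where every R-edge is a self-loop. Such an R need not be a subset of the identity — not valid.
(F) the dual of axiom 5: valid iff R is euclidean. Such an R need not be euclidean — not valid.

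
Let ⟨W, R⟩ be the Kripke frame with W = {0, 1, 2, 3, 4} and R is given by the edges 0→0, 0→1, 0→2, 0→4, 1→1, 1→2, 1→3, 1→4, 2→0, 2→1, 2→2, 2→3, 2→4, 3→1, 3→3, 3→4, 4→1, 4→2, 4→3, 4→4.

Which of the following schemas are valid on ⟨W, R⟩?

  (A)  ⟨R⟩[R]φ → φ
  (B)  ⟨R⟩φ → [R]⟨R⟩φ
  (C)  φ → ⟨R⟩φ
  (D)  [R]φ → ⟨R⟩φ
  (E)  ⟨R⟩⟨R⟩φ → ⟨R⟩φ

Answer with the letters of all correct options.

C, D

R is reflexive: each world relates to itself.
R is not symmetric: 0 R 1 but not 1 R 0.
R is not transitive: 0 R 1 and 1 R 3 but not 0 R 3.
R is not euclidean: 0 R 1 and 0 R 0 but not 1 R 0.
R is serial: every world has an R-successor.
(A) ⟨R⟩[R]φ → φ is the dual of axiom B; it is valid on a frame exactly when R is symmetric. R is not symmetric, so not valid.
(B) ⟨R⟩φ → [R]⟨R⟩φ is axiom 5; it is valid on a frame exactly when R is euclidean. R is not euclidean, so not valid.
(C) φ → ⟨R⟩φ is the dual of axiom T, which corresponds to reflexivity. R is reflexive — valid.
(D) [R]φ → ⟨R⟩φ is axiom D, which corresponds to seriality. R is serial — valid.
(E) ⟨R⟩⟨R⟩φ → ⟨R⟩φ (the dual of axiom 4) characterises the transitive frames. R is not transitive — not valid.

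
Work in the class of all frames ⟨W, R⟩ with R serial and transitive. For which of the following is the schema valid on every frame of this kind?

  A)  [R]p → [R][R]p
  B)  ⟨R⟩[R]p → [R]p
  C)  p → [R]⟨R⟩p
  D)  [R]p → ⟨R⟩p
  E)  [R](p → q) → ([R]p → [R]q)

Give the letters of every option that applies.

(A) axiom 4: valid iff R is transitive. Every such R is transitive — valid.
(B) ⟨R⟩[R]p → [R]p (the dual of axiom 5) characterises the euclidean frames. Such an R need not be euclidean — not valid.
(C) p → [R]⟨R⟩p (axiom B) characterises the symmetric frames. Such an R need not be symmetric — not valid.
(D) axiom D: valid iff R is serial. Every such R is serial — valid.
(E) this is just K, valid on every normal frame.

A, D, E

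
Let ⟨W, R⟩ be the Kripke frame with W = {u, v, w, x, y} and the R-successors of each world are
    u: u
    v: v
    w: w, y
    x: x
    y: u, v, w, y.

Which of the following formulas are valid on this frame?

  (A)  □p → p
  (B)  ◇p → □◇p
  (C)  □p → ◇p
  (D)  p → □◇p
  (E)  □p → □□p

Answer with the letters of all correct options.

A, C

R is reflexive: each world relates to itself.
R is not symmetric: y R u but not u R y.
R is not transitive: w R y and y R u but not w R u.
R is not euclidean: y R u and y R v but not u R v.
R is serial: every world has an R-successor.
(A) □p → p (axiom T) characterises the reflexive frames. R is reflexive — valid.
(B) axiom 5: valid iff R is euclidean. R is not euclidean — not valid.
(C) □p → ◇p (axiom D) characterises the serial frames. R is serial — valid.
(D) p → □◇p is axiom B; it is valid on a frame exactly when R is symmetric. R is not symmetric, so not valid.
(E) □p → □□p is axiom 4; it is valid on a frame exactly when R is transitive. R is not transitive, so not valid.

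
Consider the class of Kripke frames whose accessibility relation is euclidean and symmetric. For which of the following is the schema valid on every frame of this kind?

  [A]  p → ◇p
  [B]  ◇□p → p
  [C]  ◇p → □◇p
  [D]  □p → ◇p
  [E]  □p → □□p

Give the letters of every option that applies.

B, C, E

A symmetric euclidean relation is transitive (uRv and vRw give vRu by symmetry, then uRw by the euclidean condition, applied at v).
(A) the dual of axiom T: valid iff R is reflexive. Such an R need not be reflexive — not valid.
(B) ◇□p → p is the dual of axiom B; it is valid on a frame exactly when R is symmetric. Every such R is symmetric, so valid.
(C) ◇p → □◇p is axiom 5; it is valid on a frame exactly when R is euclidean. Every such R is euclidean, so valid.
(D) axiom D: valid iff R is serial. Such an R need not be serial — not valid.
(E) □p → □□p is axiom 4; it is valid on a frame exactly when R is transitive. Every such R is transitive, so valid.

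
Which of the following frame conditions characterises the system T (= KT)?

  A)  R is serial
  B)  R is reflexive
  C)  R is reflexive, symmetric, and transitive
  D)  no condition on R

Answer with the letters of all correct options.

B

(A) this class determines D, not T (= KT).
(B) T (= KT) is sound and complete for exactly this class.
(C) this class determines S5, not T (= KT).
(D) this class determines K, not T (= KT).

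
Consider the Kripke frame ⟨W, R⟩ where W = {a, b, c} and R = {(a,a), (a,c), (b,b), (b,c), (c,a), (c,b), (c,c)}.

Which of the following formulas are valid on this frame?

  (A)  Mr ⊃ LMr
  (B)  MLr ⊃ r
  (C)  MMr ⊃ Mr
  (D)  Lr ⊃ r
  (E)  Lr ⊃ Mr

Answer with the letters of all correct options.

B, D, E

R is reflexive: each world relates to itself.
R is symmetric: every R-edge is matched by its reverse.
R is not transitive: a R c and c R b but not a R b.
R is not euclidean: c R a and c R b but not a R b.
R is serial: every world has an R-successor.
(A) Mr ⊃ LMr is axiom 5; it is valid on a frame exactly when R is euclidean. R is not euclidean, so not valid.
(B) MLr ⊃ r (the dual of axiom B) characterises the symmetric frames. R is symmetric — valid.
(C) MMr ⊃ Mr is the dual of axiom 4; it is valid on a frame exactly when R is transitive. R is not transitive, so not valid.
(D) Lr ⊃ r is axiom T; it is valid on a frame exactly when R is reflexive. R is reflexive, so valid.
(E) axiom D: valid iff R is serial. R is serial — valid.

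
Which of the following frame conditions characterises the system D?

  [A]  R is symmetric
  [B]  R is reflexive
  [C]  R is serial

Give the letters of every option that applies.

C

(A) this class determines KB, not D.
(B) this class determines T (= KT), not D.
(C) D is sound and complete for exactly this class.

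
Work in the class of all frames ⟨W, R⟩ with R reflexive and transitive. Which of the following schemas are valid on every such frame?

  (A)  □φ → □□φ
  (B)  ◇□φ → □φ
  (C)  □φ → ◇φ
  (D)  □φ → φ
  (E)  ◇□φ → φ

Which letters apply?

A, C, D

Reflexive relations are serial.
(A) axiom 4: valid iff R is transitive. Every such R is transitive — valid.
(B) ◇□φ → □φ is the dual of axiom 5, which corresponds to the euclidean property. Such an R need not be euclidean — not valid.
(C) □φ → ◇φ (axiom D) characterises the serial frames. Every such R is serial — valid.
(D) axiom T: valid iff R is reflexive. Every such R is reflexive — valid.
(E) ◇□φ → φ is the dual of axiom B; it is valid on a frame exactly when R is symmetric. Such an R need not be symmetric, so not valid.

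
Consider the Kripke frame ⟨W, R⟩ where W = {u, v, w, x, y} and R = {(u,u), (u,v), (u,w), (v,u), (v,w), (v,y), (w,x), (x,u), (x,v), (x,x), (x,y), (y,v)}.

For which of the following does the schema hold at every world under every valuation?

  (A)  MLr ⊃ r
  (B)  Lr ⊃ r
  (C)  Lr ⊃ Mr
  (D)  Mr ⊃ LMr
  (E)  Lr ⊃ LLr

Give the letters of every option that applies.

R is not reflexive: not v R v.
R is not symmetric: u R w but not w R u.
R is not transitive: u R v and v R y but not u R y.
R is not euclidean: u R w and u R u but not w R u.
R is serial: every world has an R-successor.
(A) the dual of axiom B: valid iff R is symmetric. R is not symmetric — not valid.
(B) axiom T: valid iff R is reflexive. R is not reflexive — not valid.
(C) Lr ⊃ Mr is axiom D, which corresponds to seriality. R is serial — valid.
(D) Mr ⊃ LMr is axiom 5, which corresponds to the euclidean property. R is not euclidean — not valid.
(E) Lr ⊃ LLr (axiom 4) characterises the transitive frames. R is not transitive — not valid.

C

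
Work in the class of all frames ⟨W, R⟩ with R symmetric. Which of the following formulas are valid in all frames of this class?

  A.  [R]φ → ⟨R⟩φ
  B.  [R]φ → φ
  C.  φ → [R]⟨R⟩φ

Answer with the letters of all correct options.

(A) [R]φ → ⟨R⟩φ is axiom D; it is valid on a frame exactly when R is serial. Such an R need not be serial, so not valid.
(B) [R]φ → φ is axiom T, which corresponds to reflexivity. Such an R need not be reflexive — not valid.
(C) φ → [R]⟨R⟩φ (axiom B) characterises the symmetric frames. Every such R is symmetric — valid.

C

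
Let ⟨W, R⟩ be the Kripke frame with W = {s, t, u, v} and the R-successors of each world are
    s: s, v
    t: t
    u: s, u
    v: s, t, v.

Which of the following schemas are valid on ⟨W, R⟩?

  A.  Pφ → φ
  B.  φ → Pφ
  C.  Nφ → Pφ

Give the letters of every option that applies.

B, C

R is reflexive: each world relates to itself.
R is serial: every world has an R-successor.
R is not a subset of the identity: s R v with s ≠ v.
(A) Pφ → φ is valid only on frames where every R-edge is a self-loop. Here R ⊄ identity — not valid.
(B) φ → Pφ (the dual of axiom T) characterises the reflexive frames. R is reflexive — valid.
(C) Nφ → Pφ is axiom D; it is valid on a frame exactly when R is serial. R is serial, so valid.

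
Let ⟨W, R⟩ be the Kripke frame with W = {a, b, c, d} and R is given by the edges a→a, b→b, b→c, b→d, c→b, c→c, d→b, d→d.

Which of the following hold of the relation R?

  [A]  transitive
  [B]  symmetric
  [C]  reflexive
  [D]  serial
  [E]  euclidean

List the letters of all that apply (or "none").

B, C, D

(A) not transitive: c R b and b R d but not c R d.
(B) symmetric: every R-edge is matched by its reverse.
(C) reflexive: each world relates to itself.
(D) serial: every world has an R-successor.
(E) not euclidean: b R c and b R d but not c R d.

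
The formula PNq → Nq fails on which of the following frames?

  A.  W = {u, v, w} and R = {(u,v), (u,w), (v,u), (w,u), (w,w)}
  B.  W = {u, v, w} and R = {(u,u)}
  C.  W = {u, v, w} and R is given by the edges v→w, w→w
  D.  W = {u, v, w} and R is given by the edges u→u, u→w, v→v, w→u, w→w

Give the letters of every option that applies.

The schema PNq → Nq is the dual of axiom 5; it is valid on a frame iff R is euclidean.
(A) R is not euclidean (u R v and u R w but not v R w), so the schema fails here.
(B) R is euclidean (any two R-successors of the same world are R-related), so the schema is valid here.
(C) R is euclidean (any two R-successors of the same world are R-related), so the schema is valid here.
(D) R is euclidean (any two R-successors of the same world are R-related), so the schema is valid here.

A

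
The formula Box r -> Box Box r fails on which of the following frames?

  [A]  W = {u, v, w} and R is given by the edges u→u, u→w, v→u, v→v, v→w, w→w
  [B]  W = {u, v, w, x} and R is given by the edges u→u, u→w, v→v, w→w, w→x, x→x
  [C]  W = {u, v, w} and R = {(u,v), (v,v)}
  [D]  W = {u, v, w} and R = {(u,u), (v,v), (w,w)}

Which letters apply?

B

The schema Box r -> Box Box r is axiom 4; it is valid on a frame iff R is transitive.
(A) R is transitive (R is closed under composition), so the schema is valid here.
(B) R is not transitive (u R w and w R x but not u R x), so the schema fails here.
(C) R is transitive (R is closed under composition), so the schema is valid here.
(D) R is transitive (R is closed under composition), so the schema is valid here.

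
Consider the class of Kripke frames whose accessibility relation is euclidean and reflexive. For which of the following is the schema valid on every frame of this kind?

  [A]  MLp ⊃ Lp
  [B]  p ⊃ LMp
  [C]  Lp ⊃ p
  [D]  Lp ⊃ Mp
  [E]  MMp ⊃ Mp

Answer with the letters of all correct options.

A reflexive euclidean relation is also symmetric (from wRw and wRv the euclidean condition gives vRw) and hence transitive; it is an equivalence relation.
(A) MLp ⊃ Lp (the dual of axiom 5) characterises the euclidean frames. Every such R is euclidean — valid.
(B) axiom B: valid iff R is symmetric. Every such R is symmetric — valid.
(C) Lp ⊃ p is axiom T, which corresponds to reflexivity. Every such R is reflexive — valid.
(D) Lp ⊃ Mp is axiom D; it is valid on a frame exactly when R is serial. Every such R is serial, so valid.
(E) MMp ⊃ Mp is the dual of axiom 4; it is valid on a frame exactly when R is transitive. Every such R is transitive, so valid.

A, B, C, D, E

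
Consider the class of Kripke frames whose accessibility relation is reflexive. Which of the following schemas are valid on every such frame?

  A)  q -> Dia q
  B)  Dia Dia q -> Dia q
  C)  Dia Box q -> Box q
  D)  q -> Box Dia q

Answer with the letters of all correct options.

A

A reflexive relation is serial.
(A) q -> Dia q (the dual of axiom T) characterises the reflexive frames. Every such R is reflexive — valid.
(B) the dual of axiom 4: valid iff R is transitive. Such an R need not be transitive — not valid.
(C) Dia Box q -> Box q is the dual of axiom 5; it is valid on a frame exactly when R is euclidean. Such an R need not be euclidean, so not valid.
(D) q -> Box Dia q is axiom B, which corresponds to symmetry. Such an R need not be symmetric — not valid.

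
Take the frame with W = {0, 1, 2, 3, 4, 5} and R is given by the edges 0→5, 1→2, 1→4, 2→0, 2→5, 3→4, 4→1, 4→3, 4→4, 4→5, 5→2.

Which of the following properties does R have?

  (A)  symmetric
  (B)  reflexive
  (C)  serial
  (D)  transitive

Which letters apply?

C

(A) not symmetric: 0 R 5 but not 5 R 0.
(B) not reflexive: not 0 R 0.
(C) serial: every world has an R-successor.
(D) not transitive: 0 R 5 and 5 R 2 but not 0 R 2.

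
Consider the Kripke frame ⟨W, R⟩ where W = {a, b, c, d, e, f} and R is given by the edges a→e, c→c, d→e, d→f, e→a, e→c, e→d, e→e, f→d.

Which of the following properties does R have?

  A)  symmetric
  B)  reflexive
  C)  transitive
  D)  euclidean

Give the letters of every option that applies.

none

(A) not symmetric: e R c but not c R e.
(B) not reflexive: not a R a.
(C) not transitive: a R e and e R a but not a R a.
(D) not euclidean: d R e and d R f but not e R f.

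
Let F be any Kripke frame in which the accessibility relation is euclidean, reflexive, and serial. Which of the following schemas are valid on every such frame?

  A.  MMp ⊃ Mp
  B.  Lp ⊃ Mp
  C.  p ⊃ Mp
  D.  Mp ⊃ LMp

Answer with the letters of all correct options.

A relation that is euclidean, reflexive, and serial is also symmetric and transitive.
(A) the dual of axiom 4: valid iff R is transitive. Every such R is transitive — valid.
(B) Lp ⊃ Mp (axiom D) characterises the serial frames. Every such R is serial — valid.
(C) p ⊃ Mp is the dual of axiom T; it is valid on a frame exactly when R is reflexive. Every such R is reflexive, so valid.
(D) Mp ⊃ LMp (axiom 5) characterises the euclidean frames. Every such R is euclidean — valid.

A, B, C, D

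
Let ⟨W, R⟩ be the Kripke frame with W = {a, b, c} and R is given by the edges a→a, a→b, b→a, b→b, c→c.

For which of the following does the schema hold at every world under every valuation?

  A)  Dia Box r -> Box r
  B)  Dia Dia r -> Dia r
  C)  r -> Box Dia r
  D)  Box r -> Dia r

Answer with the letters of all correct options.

R is symmetric: every R-edge is matched by its reverse.
R is transitive: R is closed under composition.
R is euclidean: any two R-successors of the same world are R-related.
R is serial: every world has an R-successor.
(A) Dia Box r -> Box r (the dual of axiom 5) characterises the euclidean frames. R is euclidean — valid.
(B) Dia Dia r -> Dia r is the dual of axiom 4, which corresponds to transitivity. R is transitive — valid.
(C) r -> Box Dia r is axiom B, which corresponds to symmetry. R is symmetric — valid.
(D) Box r -> Dia r is axiom D; it is valid on a frame exactly when R is serial. R is serial, so valid.

A, B, C, D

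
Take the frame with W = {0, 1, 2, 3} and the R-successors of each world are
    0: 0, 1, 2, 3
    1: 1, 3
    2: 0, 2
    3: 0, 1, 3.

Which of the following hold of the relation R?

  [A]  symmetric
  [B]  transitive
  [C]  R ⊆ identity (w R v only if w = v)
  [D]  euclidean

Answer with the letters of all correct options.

none

(A) not symmetric: 0 R 1 but not 1 R 0.
(B) not transitive: 1 R 3 and 3 R 0 but not 1 R 0.
(C) not ⊆ identity: 0 R 1 with 0 ≠ 1.
(D) not euclidean: 0 R 1 and 0 R 0 but not 1 R 0.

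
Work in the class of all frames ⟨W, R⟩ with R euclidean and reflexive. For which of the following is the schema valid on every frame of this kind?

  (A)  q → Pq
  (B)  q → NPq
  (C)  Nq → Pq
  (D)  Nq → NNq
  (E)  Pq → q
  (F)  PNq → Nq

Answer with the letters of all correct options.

A, B, C, D, F

A reflexive euclidean relation is also symmetric (from wRw and wRv the euclidean condition gives vRw) and hence transitive; it is an equivalence relation.
(A) q → Pq (the dual of axiom T) characterises the reflexive frames. Every such R is reflexive — valid.
(B) axiom B: valid iff R is symmetric. Every such R is symmetric — valid.
(C) Nq → Pq is axiom D; it is valid on a frame exactly when R is serial. Every such R is serial, so valid.
(D) Nq → NNq (axiom 4) characterises the transitive frames. Every such R is transitive — valid.
(E) Pq → q is valid only on frames where every R-edge is a self-loop. Such an R need not be a subset of the identity — not valid.
(F) PNq → Nq is the dual of axiom 5; it is valid on a frame exactly when R is euclidean. Every such R is euclidean, so valid.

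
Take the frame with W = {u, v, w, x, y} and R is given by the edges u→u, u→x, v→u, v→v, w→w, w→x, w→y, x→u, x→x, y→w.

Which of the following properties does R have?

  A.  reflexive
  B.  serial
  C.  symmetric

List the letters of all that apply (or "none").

(A) not reflexive: not y R y.
(B) serial: every world has an R-successor.
(C) not symmetric: v R u but not u R v.

B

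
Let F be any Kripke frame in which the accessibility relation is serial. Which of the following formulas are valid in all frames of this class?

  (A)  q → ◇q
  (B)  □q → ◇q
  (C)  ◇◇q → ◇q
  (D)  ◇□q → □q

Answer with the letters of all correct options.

B

(A) the dual of axiom T: valid iff R is reflexive. Such an R need not be reflexive — not valid.
(B) axiom D: valid iff R is serial. Every such R is serial — valid.
(C) the dual of axiom 4: valid iff R is transitive. Such an R need not be transitive — not valid.
(D) ◇□q → □q is the dual of axiom 5; it is valid on a frame exactly when R is euclidean. Such an R need not be euclidean, so not valid.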